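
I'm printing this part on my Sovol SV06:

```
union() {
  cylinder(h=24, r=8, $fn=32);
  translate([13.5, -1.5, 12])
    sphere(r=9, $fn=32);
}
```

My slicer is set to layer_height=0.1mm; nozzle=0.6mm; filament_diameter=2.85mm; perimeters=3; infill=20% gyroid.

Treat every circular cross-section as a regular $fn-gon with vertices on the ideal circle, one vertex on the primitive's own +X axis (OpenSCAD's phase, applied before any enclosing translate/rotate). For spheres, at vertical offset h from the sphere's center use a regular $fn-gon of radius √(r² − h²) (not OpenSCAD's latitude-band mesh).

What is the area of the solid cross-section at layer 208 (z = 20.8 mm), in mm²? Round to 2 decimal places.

210.88 mm²

At z = 20.8 mm: the cylinder: section is a regular 32-gon, circumradius r=8 (area = (32/2)·8.000²·sin(360°/32) = 199.77 mm²); the r=9 sphere at (13.5, -1.5) slices to a regular 32-gon of circumradius 1.887 (√(r²−h²) with h=8.8 from center) (area = (32/2)·1.887²·sin(360°/32) = 11.11 mm²); Merging all regions: the 2 present regions are separate (no shared area or edge), so areas and boundary lengths simply add and each stays a separate island — area = 210.88 mm². Overall, the cross-section has 2 separate islands. Net area = 210.88 mm².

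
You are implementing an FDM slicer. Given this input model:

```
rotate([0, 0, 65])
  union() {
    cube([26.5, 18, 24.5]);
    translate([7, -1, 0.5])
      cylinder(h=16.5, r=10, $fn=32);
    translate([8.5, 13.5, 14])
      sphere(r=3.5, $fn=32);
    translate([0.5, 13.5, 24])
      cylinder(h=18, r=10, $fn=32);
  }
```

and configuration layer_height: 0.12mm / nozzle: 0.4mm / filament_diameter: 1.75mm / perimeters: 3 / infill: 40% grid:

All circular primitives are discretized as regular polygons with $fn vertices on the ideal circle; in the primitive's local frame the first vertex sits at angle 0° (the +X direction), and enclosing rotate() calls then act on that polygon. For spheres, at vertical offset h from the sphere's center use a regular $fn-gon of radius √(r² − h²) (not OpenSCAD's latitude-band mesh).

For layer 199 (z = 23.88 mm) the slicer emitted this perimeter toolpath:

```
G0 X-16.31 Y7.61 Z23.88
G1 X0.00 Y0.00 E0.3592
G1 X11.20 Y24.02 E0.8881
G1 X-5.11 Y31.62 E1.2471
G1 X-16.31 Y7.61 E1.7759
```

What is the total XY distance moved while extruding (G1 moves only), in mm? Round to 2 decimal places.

88.99 mm

Sum the Euclidean lengths of each G1 segment: total = 88.99 mm.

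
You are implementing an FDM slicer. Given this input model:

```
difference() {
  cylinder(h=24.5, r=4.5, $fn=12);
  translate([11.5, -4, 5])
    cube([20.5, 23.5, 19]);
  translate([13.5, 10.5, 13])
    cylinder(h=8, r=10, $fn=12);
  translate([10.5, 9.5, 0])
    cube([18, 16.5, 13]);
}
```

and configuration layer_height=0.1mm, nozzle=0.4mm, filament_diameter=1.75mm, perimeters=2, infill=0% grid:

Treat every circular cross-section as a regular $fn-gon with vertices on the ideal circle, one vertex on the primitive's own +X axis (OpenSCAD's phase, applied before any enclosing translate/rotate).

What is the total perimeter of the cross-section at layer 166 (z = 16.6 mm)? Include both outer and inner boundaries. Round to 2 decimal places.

27.95 mm

At z = 16.6 mm: the r=4.5 cylinder gives a regular 12-gon of circumradius 4.5 (constant along its height) (perimeter = 2·12·4.500·sin(180°/12) = 27.95 mm); the cube at (11.5, -4) is present — its section is the full 20.5×23.5 rectangle (perimeter 88.00 mm); the r=10 cylinder at (13.5, 10.5) contributes a regular 12-gon of circumradius 10 (perimeter = 2·12·10.000·sin(180°/12) = 62.12 mm); the cube at (10.5, 9.5) is absent (z outside [0, 13]); After the difference (first − rest): starting from the r=4.5 cylinder, the 20.5×23.5 cube at (11.5, -4) misses the remaining region (no effect); the r=10 cylinder at (13.5, 10.5) misses the remaining region (no effect) — boundary = 27.95 mm. Overall, the cross-section is a single solid region. Total boundary length (outer) = 27.95 mm.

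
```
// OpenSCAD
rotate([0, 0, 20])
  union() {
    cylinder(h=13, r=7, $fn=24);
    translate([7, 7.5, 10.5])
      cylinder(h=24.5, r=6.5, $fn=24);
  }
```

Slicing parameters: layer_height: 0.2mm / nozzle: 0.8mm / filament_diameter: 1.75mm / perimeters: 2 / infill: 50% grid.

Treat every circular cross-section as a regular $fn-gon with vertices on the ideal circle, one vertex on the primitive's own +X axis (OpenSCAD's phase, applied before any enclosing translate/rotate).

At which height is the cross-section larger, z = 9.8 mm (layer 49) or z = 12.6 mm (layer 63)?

Layer 49 (z = 9.8): the r=7 cylinder gives a regular 24-gon of circumradius 7 (constant along its height) (area = (24/2)·7.000²·sin(360°/24) = 152.19 mm²); the cylinder at (7, 7.5) is not intersected at this z (z outside [10.5, 35]); Combining (union): only the r=7 cylinder is present, so the union is just that shape — area = 152.19 mm²; (whole slice rotated 20° about Z — lengths, areas and connectivity unchanged). So its area = 152.19 mm². Layer 63 (z = 12.6): the r=7 cylinder gives a regular 24-gon of circumradius 7 (constant along its height) (area = (24/2)·7.000²·sin(360°/24) = 152.19 mm²); the cylinder at (7, 7.5): section is a regular 24-gon, circumradius r=6.5 (area = (24/2)·6.500²·sin(360°/24) = 131.22 mm²); Combining (union): the regions partially overlap — summed areas 283.41 mm² minus the doubly-counted overlap 18.71 mm² gives 264.70 mm² — area = 264.70 mm²; (rotated 20° about Z; rotation is an isometry so areas/perimeters/island counts are preserved). So its area = 264.70 mm². Layer 63 is larger (264.70 vs 152.19 mm²).

layer 63 (z = 12.6 mm)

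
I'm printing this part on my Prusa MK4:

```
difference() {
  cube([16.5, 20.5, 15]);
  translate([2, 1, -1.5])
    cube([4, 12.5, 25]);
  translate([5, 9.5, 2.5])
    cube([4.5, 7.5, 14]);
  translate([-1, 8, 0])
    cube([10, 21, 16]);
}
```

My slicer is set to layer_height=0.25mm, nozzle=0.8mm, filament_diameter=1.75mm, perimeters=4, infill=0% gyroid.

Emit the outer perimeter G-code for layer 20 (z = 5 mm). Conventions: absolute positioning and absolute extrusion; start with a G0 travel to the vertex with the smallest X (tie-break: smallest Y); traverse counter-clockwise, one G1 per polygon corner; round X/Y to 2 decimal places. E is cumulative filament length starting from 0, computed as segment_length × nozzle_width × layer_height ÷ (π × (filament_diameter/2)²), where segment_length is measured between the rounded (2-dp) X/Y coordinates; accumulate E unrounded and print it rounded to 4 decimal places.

G0 X0.00 Y0.00 Z5.00
G1 X16.50 Y0.00 E1.3720
G1 X16.50 Y20.50 E3.0766
G1 X9.00 Y20.50 E3.7002
G1 X9.00 Y17.00 E3.9912
G1 X9.50 Y17.00 E4.0328
G1 X9.50 Y9.50 E4.6564
G1 X9.00 Y9.50 E4.6980
G1 X9.00 Y8.00 E4.8227
G1 X6.00 Y8.00 E5.0722
G1 X6.00 Y1.00 E5.6542
G1 X2.00 Y1.00 E5.9868
G1 X2.00 Y8.00 E6.5689
G1 X0.00 Y8.00 E6.7352
G1 X0.00 Y0.00 E7.4004

At z = 5 mm: the cube (footprint 16.5×20.5) is included at this height; the 4×12.5 cube at (2, 1) contributes its full rectangle; the cube at (5, 9.5) is present — its section is the full 4.5×7.5 rectangle; the cube at (-1, 8) is present — its section is the full 10×21 rectangle; Taking the first minus the rest: starting from the 16.5×20.5 cube, the 4×12.5 cube at (2, 1) lies wholly inside it (removes its full 50.00 mm² and its 33.00 mm outline becomes a hole wall); the 4.5×7.5 cube at (5, 9.5) partially overlaps it — only the 29.75 mm² overlap (of its 33.75 mm²) is removed, clipping the outline; the 10×21 cube at (-1, 8) partially overlaps it — only the 64.50 mm² overlap (of its 210.00 mm²) is removed, clipping the outline — 1 connected region. The outline is a single polygon with 14 vertices. Extrusion per mm of travel: 0.8 × 0.25 / (π × 0.875²) = 0.083150. Accumulating E over each segment gives final E = 7.4004.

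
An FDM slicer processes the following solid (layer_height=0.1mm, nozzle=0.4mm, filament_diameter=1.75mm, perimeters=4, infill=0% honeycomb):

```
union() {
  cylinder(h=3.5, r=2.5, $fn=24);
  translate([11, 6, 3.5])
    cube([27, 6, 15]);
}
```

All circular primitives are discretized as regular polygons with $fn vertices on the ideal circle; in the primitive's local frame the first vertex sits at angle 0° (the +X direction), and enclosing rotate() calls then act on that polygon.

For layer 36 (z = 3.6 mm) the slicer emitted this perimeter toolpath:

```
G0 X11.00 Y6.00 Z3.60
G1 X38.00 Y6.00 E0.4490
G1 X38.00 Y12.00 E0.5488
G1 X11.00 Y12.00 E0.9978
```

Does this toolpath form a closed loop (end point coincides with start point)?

Start point (G0): (11.00, 6.00). End point (last G1): the path does not return to the start — open.

no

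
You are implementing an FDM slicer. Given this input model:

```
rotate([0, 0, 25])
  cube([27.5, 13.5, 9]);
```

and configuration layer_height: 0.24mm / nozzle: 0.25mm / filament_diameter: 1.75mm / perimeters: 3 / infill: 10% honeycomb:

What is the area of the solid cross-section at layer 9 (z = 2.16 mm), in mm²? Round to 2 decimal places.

At z = 2.16 mm: the cube (footprint 27.5×13.5) is included at this height (area 371.25 mm²); (whole slice rotated 25° about Z — lengths, areas and connectivity unchanged). Overall, the cross-section is a single solid region. Net area = 371.25 mm².

371.25 mm²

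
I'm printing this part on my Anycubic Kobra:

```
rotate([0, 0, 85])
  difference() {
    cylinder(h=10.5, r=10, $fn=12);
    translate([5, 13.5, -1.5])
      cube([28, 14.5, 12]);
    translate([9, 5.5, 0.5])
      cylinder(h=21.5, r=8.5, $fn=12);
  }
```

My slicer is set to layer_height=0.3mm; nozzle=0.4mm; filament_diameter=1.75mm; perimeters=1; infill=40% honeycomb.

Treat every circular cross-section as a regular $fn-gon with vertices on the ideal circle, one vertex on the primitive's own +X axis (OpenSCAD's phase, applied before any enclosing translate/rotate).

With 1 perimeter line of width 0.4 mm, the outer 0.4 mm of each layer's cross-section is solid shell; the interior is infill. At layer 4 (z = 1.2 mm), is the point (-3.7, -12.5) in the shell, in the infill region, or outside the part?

outside

At z = 1.2 mm: the cylinder: section is a regular 12-gon, circumradius r=10; the cube at (5, 13.5) is present — its section is the full 28×14.5 rectangle; the r=8.5 cylinder at (9, 5.5) gives a regular 12-gon of circumradius 8.5 (constant along its height); Taking the first minus the rest: starting from the r=10 cylinder, the 28×14.5 cube at (5, 13.5) misses the remaining region (no effect); the r=8.5 cylinder at (9, 5.5) partially overlaps it — only the 76.88 mm² overlap (of its 216.75 mm²) is removed, clipping the outline — 1 connected region; (whole slice rotated 85° about Z — lengths, areas and connectivity unchanged). Overall, the cross-section is a single solid region. Undo the 85° rotation: the query point maps to (-12.775, 2.596) in the un-rotated model frame. The nearest boundary edge runs (-10.00, 0.00)→(-8.66, 5.00); distance from the point to it = 3.35 mm. The point is not inside any of the regions above, so it lies outside the cross-section (3.35 mm from the nearest boundary).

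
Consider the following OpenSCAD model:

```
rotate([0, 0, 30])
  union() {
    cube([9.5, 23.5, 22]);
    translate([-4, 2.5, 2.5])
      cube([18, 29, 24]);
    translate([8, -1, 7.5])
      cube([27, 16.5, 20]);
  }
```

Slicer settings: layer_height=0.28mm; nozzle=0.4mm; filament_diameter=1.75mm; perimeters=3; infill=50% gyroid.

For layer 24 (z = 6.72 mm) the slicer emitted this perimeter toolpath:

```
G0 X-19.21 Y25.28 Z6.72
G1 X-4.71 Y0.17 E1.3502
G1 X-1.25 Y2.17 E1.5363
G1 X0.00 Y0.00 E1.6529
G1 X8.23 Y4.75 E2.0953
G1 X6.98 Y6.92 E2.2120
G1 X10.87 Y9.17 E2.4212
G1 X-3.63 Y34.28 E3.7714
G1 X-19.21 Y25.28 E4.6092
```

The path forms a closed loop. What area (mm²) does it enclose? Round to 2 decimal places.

Apply the shoelace formula to the sequence of (X, Y) vertices; enclosed area = 545.52 mm².

545.52 mm²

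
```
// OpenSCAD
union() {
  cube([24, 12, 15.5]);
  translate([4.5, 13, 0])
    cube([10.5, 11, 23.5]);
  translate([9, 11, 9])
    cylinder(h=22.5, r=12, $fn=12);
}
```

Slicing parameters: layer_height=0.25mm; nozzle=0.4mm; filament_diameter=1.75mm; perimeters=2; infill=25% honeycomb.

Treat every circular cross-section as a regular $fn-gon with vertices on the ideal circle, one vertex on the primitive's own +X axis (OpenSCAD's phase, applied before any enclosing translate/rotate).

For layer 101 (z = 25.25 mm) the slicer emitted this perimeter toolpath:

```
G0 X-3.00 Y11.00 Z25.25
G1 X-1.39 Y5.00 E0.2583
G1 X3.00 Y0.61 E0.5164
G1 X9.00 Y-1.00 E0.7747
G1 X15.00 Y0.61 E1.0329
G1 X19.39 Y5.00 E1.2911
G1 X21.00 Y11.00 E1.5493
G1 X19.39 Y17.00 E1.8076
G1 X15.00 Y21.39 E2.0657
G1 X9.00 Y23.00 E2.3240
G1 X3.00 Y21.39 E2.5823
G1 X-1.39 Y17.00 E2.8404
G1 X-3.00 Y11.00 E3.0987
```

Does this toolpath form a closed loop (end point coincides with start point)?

Start point (G0): (-3.00, 11.00). End point (last G1): the path returns to the start — closed.

yes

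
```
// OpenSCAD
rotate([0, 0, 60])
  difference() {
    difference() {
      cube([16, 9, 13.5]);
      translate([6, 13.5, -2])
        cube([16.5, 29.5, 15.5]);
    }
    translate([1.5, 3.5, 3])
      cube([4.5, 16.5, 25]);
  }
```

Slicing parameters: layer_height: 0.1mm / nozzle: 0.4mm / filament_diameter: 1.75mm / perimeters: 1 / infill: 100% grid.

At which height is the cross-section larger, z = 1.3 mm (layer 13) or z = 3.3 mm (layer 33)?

layer 13 (z = 1.3 mm)

Layer 13 (z = 1.3): the cube is present — its section is the full 16×9 rectangle (area 144.00 mm²); the cube at (6, 13.5) (footprint 16.5×29.5) is included at this height (area 486.75 mm²); After the difference (first − rest): starting from the 16×9 cube (144.00 mm²), the 16.5×29.5 cube at (6, 13.5) misses the remaining region (no effect) — area = 144.00 mm²; the cube at (1.5, 3.5) is absent (z outside [3, 28]); After the difference (first − rest): none of the subtracted shapes is present at this height, so the result so far is unchanged — area = 144.00 mm²; (rotated 60° about Z; rotation is an isometry so areas/perimeters/island counts are preserved). So its area = 144.00 mm². Layer 33 (z = 3.3): the cube is present — its section is the full 16×9 rectangle (area 144.00 mm²); the cube at (6, 13.5) is present — its section is the full 16.5×29.5 rectangle (area 486.75 mm²); Taking the first minus the rest: starting from the 16×9 cube (144.00 mm²), the 16.5×29.5 cube at (6, 13.5) misses the remaining region (no effect) — area = 144.00 mm²; the cube at (1.5, 3.5) is present — its section is the full 4.5×16.5 rectangle (area 74.25 mm²); After the difference (first − rest): starting from that combined region (144.00 mm²), the 4.5×16.5 cube at (1.5, 3.5) partially overlaps it — only the 24.75 mm² overlap (of its 74.25 mm²) is removed, clipping the outline — area = 119.25 mm²; (rotated 60° about Z; rotation is an isometry so areas/perimeters/island counts are preserved). So its area = 119.25 mm². Layer 13 is larger (144.00 vs 119.25 mm²).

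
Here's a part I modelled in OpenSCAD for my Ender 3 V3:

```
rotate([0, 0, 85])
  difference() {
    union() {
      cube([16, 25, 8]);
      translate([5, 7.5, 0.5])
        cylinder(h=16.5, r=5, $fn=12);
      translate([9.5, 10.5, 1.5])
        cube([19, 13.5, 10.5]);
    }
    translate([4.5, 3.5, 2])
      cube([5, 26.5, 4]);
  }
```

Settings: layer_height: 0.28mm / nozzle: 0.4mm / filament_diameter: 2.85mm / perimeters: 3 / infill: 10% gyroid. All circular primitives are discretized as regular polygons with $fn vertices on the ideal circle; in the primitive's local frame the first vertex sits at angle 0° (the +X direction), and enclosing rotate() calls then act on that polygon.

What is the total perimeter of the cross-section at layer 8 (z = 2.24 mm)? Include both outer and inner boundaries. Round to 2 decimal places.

At z = 2.24 mm: the cube is present — its section is the full 16×25 rectangle (perimeter 82.00 mm); the r=5 cylinder at (5, 7.5) contributes a regular 12-gon of circumradius 5 (perimeter = 2·12·5.000·sin(180°/12) = 31.06 mm); the cube at (9.5, 10.5) (footprint 19×13.5) is included at this height (perimeter 65.00 mm); Combining (union): the regions partially overlap (shared area 162.75 mm²), so the edge portions inside another operand are dropped and the merged outline is re-measured after clipping — boundary = 107.00 mm; the cube at (4.5, 3.5) (footprint 5×26.5) is included at this height (perimeter 63.00 mm); After the difference (first − rest): starting from the result so far, the 5×26.5 cube at (4.5, 3.5) partially overlaps it — only the 107.50 mm² overlap (of its 132.50 mm²) is removed, clipping the outline — boundary = 150.00 mm; (rotated 85° about Z; rotation is an isometry so areas/perimeters/island counts are preserved). Overall, the cross-section is a single solid region. Total boundary length (outer) = 150.00 mm.

150.00 mm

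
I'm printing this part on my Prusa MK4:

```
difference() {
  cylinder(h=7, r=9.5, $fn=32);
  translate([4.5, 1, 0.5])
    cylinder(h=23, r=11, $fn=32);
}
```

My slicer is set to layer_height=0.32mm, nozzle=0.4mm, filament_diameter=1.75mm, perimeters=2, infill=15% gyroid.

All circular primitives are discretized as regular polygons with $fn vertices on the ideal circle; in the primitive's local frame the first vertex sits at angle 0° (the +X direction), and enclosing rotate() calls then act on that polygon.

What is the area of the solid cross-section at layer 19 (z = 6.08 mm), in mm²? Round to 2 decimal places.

50.51 mm²

At z = 6.08 mm: the r=9.5 cylinder gives a regular 32-gon of circumradius 9.5 (constant along its height) (area = (32/2)·9.500²·sin(360°/32) = 281.71 mm²); the cylinder at (4.5, 1): section is a regular 32-gon, circumradius r=11 (area = (32/2)·11.000²·sin(360°/32) = 377.69 mm²); Taking the first minus the rest: starting from the r=9.5 cylinder (281.71 mm²), the r=11 cylinder at (4.5, 1) partially overlaps it — only the 231.20 mm² overlap (of its 377.69 mm²) is removed, clipping the outline — area = 50.51 mm². Overall, the cross-section is a single solid region. Net area = 50.51 mm².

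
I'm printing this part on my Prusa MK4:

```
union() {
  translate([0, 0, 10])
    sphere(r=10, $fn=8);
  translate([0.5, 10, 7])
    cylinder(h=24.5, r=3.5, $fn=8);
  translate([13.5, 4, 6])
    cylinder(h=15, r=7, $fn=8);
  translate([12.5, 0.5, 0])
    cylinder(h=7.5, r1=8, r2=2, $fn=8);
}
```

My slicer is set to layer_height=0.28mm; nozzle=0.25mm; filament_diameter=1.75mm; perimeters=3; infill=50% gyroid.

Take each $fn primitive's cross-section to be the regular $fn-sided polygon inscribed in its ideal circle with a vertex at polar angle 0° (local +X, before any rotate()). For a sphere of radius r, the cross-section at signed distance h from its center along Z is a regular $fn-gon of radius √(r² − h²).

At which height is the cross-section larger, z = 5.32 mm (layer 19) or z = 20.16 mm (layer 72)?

layer 19 (z = 5.32 mm)

Layer 19 (z = 5.32): the r=10 sphere slices to a regular 8-gon of circumradius 8.837 (√(r²−h²) with h=4.68 from center) (area = (8/2)·8.837²·sin(360°/8) = 220.89 mm²); the cylinder at (0.5, 10) is absent (z outside [7, 31.5]); the cylinder at (13.5, 4) is absent (z outside [6, 21]); the cone at (12.5, 0.5) (r1=8→r2=2) has section circumradius 3.744 here — a regular 8-gon (area = (8/2)·3.744²·sin(360°/8) = 39.65 mm²); Merging all regions: the 2 present regions are separate (no shared area or edge), so areas and boundary lengths simply add and each stays a separate island — area = 260.54 mm². So its area = 260.54 mm². Layer 72 (z = 20.16): the sphere is not intersected at this z (|z−center|=10.160 > r=10); the r=3.5 cylinder at (0.5, 10) gives a regular 8-gon of circumradius 3.5 (constant along its height) (area = (8/2)·3.500²·sin(360°/8) = 34.65 mm²); the cylinder at (13.5, 4): section is a regular 8-gon, circumradius r=7 (area = (8/2)·7.000²·sin(360°/8) = 138.59 mm²); the cone at (12.5, 0.5) is not intersected at this z (z outside [0, 7.5]); Merging all regions: the 2 present regions are separate (no shared area or edge), so areas and boundary lengths simply add and each stays a separate island — area = 173.24 mm². So its area = 173.24 mm². Layer 19 is larger (260.54 vs 173.24 mm²).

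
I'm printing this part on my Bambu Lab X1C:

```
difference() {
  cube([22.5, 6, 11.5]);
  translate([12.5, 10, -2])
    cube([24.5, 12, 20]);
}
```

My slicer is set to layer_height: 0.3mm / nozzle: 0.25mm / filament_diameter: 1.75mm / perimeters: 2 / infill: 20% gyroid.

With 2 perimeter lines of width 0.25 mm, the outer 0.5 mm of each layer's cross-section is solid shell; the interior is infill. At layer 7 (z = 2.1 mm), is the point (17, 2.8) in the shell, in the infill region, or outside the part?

infill

At z = 2.1 mm: the 22.5×6 cube contributes its full rectangle; the cube at (12.5, 10) (footprint 24.5×12) is included at this height; After the difference (first − rest): starting from the 22.5×6 cube, the 24.5×12 cube at (12.5, 10) misses the remaining region (no effect) — 1 connected region. Overall, the cross-section is a single solid region. The nearest boundary edge runs (22.50, 0.00)→(0.00, 0.00); distance from the point to it = 2.80 mm. The point is inside the cross-section and 2.80 mm from the nearest boundary — more than the 0.5 mm shell width (2 × 0.25), so it's in the infill interior.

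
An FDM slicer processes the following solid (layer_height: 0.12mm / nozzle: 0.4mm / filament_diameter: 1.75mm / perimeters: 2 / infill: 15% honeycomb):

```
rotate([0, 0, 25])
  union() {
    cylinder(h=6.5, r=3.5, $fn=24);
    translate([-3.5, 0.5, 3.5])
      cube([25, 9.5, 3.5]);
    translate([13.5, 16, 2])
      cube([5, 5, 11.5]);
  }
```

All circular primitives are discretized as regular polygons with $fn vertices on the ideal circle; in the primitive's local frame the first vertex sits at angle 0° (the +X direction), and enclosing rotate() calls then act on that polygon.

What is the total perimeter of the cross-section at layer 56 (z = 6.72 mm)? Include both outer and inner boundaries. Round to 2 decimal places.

89.00 mm

At z = 6.72 mm: the cylinder is absent (z outside [0, 6.5]); the cube at (-3.5, 0.5) is present — its section is the full 25×9.5 rectangle (perimeter 69.00 mm); the cube at (13.5, 16) is present — its section is the full 5×5 rectangle (perimeter 20.00 mm); Combining (union): the 2 present regions are separate (no shared area or edge), so areas and boundary lengths simply add and each stays a separate island — boundary = 89.00 mm; (rotated 25° about Z; rotation is an isometry so areas/perimeters/island counts are preserved). Overall, the cross-section has 2 separate islands. Total boundary length (outer) = 89.00 mm.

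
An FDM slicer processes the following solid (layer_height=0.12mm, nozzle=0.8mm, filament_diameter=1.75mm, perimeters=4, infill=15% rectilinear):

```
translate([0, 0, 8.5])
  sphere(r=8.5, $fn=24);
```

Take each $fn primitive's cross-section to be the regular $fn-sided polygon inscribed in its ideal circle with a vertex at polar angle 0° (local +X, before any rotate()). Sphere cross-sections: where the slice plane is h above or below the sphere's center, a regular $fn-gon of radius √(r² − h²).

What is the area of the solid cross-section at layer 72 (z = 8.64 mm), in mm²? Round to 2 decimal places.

At z = 8.64 mm: the r=8.5 sphere slices to a regular 24-gon of circumradius 8.499 (√(r²−h²) with h=0.14 from center) (area = (24/2)·8.499²·sin(360°/24) = 224.34 mm²). Overall, the cross-section is a single solid region. Net area = 224.34 mm².

224.34 mm²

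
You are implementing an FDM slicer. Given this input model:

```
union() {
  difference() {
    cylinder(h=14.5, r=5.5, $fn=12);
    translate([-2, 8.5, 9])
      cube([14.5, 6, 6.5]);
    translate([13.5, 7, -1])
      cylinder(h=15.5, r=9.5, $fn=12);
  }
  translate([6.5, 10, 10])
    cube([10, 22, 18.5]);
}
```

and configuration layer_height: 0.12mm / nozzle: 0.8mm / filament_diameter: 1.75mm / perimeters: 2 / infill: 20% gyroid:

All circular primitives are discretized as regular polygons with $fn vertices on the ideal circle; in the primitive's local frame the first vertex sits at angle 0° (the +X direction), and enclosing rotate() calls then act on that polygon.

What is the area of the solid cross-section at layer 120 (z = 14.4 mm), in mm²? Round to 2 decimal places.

At z = 14.4 mm: the cylinder: section is a regular 12-gon, circumradius r=5.5 (area = (12/2)·5.500²·sin(360°/12) = 90.75 mm²); the cube at (-2, 8.5) (footprint 14.5×6) is included at this height (area 87.00 mm²); the cylinder at (13.5, 7): section is a regular 12-gon, circumradius r=9.5 (area = (12/2)·9.500²·sin(360°/12) = 270.75 mm²); After the difference (first − rest): starting from the r=5.5 cylinder (90.75 mm²), the 14.5×6 cube at (-2, 8.5) misses the remaining region (no effect); the r=9.5 cylinder at (13.5, 7) misses the remaining region (no effect) — area = 90.75 mm²; the cube at (6.5, 10) is present — its section is the full 10×22 rectangle (area 220.00 mm²); Merging all regions: the 2 present regions are separate (no shared area or edge), so areas and boundary lengths simply add and each stays a separate island — area = 310.75 mm². Overall, the cross-section has 2 separate islands. Net area = 310.75 mm².

310.75 mm²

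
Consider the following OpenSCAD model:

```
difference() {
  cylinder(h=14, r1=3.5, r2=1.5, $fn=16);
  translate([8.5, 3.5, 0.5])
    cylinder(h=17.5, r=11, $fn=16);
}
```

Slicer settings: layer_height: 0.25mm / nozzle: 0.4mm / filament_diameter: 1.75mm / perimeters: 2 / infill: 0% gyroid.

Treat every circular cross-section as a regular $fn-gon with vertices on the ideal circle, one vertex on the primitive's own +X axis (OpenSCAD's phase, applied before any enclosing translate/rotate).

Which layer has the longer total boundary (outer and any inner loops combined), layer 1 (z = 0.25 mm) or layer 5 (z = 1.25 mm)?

layer 1 (z = 0.25 mm)

Layer 1 (z = 0.25): the cone contributes a regular 16-gon of circumradius 3.464 (interpolated between r1=3.5 and r2=1.5 at t=0.018) (perimeter = 2·16·3.464·sin(180°/16) = 21.63 mm); the cylinder at (8.5, 3.5) does not reach this height (z outside [0.5, 18]); Taking the first minus the rest: none of the subtracted shapes is present at this height, so the cone is unchanged — boundary = 21.63 mm. So its perimeter = 21.63 mm. Layer 5 (z = 1.25): the cone: at t=0.089 of its height the radius interpolates to r₁+(r₂−r₁)t = 3.321, giving a regular 16-gon of that circumradius (perimeter = 2·16·3.321·sin(180°/16) = 20.74 mm); the r=11 cylinder at (8.5, 3.5) contributes a regular 16-gon of circumradius 11 (perimeter = 2·16·11.000·sin(180°/16) = 68.67 mm); Taking the first minus the rest: starting from the cone, the r=11 cylinder at (8.5, 3.5) partially overlaps it — only the 26.43 mm² overlap (of its 370.44 mm²) is removed, clipping the outline — boundary = 14.22 mm. So its perimeter = 14.22 mm. Layer 1 is larger (21.63 vs 14.22 mm).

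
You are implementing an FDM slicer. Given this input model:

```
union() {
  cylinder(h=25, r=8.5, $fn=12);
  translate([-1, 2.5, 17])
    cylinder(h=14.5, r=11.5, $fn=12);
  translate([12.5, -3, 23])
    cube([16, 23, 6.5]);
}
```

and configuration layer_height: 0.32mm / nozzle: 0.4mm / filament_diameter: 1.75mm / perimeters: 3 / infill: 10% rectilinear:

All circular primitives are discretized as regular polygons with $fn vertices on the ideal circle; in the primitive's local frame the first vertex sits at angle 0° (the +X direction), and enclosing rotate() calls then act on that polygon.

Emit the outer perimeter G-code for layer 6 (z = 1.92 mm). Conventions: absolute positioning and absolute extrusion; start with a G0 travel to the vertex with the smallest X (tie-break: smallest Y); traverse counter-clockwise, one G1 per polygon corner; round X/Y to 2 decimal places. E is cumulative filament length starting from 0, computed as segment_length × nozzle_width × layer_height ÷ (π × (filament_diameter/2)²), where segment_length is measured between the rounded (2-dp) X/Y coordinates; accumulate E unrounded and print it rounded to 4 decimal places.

At z = 1.92 mm: the r=8.5 cylinder gives a regular 12-gon of circumradius 8.5 (constant along its height); the cylinder at (-1, 2.5) is not intersected at this z (z outside [17, 31.5]); the cube at (12.5, -3) does not reach this height (z outside [23, 29.5]); Taking the union: only the r=8.5 cylinder is present, so the union is just that shape — 1 connected region. The outline is a single polygon with 12 vertices. Extrusion per mm of travel: 0.4 × 0.32 / (π × 0.875²) = 0.053216. Accumulating E over each segment gives final E = 2.8095.

G0 X-8.50 Y0.00 Z1.92
G1 X-7.36 Y-4.25 E0.2342
G1 X-4.25 Y-7.36 E0.4682
G1 X0.00 Y-8.50 E0.7024
G1 X4.25 Y-7.36 E0.9365
G1 X7.36 Y-4.25 E1.1706
G1 X8.50 Y0.00 E1.4048
G1 X7.36 Y4.25 E1.6389
G1 X4.25 Y7.36 E1.8730
G1 X0.00 Y8.50 E2.1072
G1 X-4.25 Y7.36 E2.3413
G1 X-7.36 Y4.25 E2.5754
G1 X-8.50 Y0.00 E2.8095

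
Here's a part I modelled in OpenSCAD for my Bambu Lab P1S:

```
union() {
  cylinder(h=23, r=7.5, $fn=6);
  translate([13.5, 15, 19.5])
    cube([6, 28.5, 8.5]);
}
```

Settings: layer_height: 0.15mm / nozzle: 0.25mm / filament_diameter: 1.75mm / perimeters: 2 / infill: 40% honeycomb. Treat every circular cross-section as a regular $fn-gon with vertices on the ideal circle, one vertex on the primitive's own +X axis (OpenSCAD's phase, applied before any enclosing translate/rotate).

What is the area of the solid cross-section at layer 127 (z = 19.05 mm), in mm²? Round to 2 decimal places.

At z = 19.05 mm: the r=7.5 cylinder gives a regular 6-gon of circumradius 7.5 (constant along its height) (area = (6/2)·7.500²·sin(360°/6) = 146.14 mm²); the cube at (13.5, 15) does not reach this height (z outside [19.5, 28]); Taking the union: only the r=7.5 cylinder is present, so the union is just that shape — area = 146.14 mm². Overall, the cross-section is a single solid region. Net area = 146.14 mm².

146.14 mm²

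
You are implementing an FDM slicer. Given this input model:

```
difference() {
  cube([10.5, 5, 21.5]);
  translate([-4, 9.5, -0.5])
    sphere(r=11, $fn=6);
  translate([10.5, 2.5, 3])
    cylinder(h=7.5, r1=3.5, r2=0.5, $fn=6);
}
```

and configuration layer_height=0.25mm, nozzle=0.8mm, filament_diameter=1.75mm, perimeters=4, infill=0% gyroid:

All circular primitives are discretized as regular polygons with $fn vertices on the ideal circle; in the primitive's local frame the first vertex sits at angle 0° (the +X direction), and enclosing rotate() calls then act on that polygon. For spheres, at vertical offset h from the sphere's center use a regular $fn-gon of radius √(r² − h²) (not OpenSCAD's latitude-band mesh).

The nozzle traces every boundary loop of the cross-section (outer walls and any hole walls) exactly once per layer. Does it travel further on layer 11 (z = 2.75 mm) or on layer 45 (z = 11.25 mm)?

layer 45 (z = 11.25 mm)

Layer 11 (z = 2.75): the cube is present — its section is the full 10.5×5 rectangle (perimeter 31.00 mm); the r=11 sphere at (-4, 9.5) contributes a regular 6-gon of circumradius √(11²−3.25²) = 10.509 (perimeter = 2·6·10.509·sin(180°/6) = 63.05 mm); the cone at (10.5, 2.5) is not intersected at this z (z outside [3, 10.5]); Subtracting the remaining from the first: starting from the 10.5×5 cube, the r=11 sphere at (-4, 9.5) partially overlaps it — only the 11.88 mm² overlap (of its 286.93 mm²) is removed, clipping the outline — boundary = 29.06 mm. So its perimeter = 29.06 mm. Layer 45 (z = 11.25): the cube (footprint 10.5×5) is included at this height (perimeter 31.00 mm); the sphere at (-4, 9.5) is absent (|z−center|=11.750 > r=11); the cone at (10.5, 2.5) does not reach this height (z outside [3, 10.5]); After the difference (first − rest): none of the subtracted shapes is present at this height, so the 10.5×5 cube is unchanged — boundary = 31.00 mm. So its perimeter = 31.00 mm. Layer 45 is larger (31.00 vs 29.06 mm).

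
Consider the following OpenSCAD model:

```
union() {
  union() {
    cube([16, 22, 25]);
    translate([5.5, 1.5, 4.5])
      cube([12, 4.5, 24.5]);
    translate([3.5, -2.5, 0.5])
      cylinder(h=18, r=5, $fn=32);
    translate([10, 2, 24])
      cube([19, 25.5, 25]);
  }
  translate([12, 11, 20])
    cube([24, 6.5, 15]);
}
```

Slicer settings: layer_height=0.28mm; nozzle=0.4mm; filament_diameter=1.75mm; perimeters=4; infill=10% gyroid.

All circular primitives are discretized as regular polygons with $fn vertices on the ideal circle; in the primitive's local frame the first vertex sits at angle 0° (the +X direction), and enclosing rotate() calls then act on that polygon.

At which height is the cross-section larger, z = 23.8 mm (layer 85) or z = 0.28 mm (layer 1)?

layer 85 (z = 23.8 mm)

Layer 85 (z = 23.8): the cube is present — its section is the full 16×22 rectangle (area 352.00 mm²); the cube at (5.5, 1.5) (footprint 12×4.5) is included at this height (area 54.00 mm²); the cylinder at (3.5, -2.5) does not reach this height (z outside [0.5, 18.5]); the cube at (10, 2) does not reach this height (z outside [24, 49]); Merging all regions: the regions partially overlap — summed areas 406.00 mm² minus the doubly-counted overlap 47.25 mm² gives 358.75 mm² — area = 358.75 mm²; the cube at (12, 11) (footprint 24×6.5) is included at this height (area 156.00 mm²); Merging all regions: the regions partially overlap — summed areas 514.75 mm² minus the doubly-counted overlap 26.00 mm² gives 488.75 mm² — area = 488.75 mm². So its area = 488.75 mm². Layer 1 (z = 0.28): the cube is present — its section is the full 16×22 rectangle (area 352.00 mm²); the cube at (5.5, 1.5) does not reach this height (z outside [4.5, 29]); the cylinder at (3.5, -2.5) is absent (z outside [0.5, 18.5]); the cube at (10, 2) is absent (z outside [24, 49]); Merging all regions: only the 16×22 cube is present, so the union is just that shape — area = 352.00 mm²; the cube at (12, 11) is not intersected at this z (z outside [20, 35]); Combining (union): only that combined region is present, so the union is just that shape — area = 352.00 mm². So its area = 352.00 mm². Layer 85 is larger (488.75 vs 352.00 mm²).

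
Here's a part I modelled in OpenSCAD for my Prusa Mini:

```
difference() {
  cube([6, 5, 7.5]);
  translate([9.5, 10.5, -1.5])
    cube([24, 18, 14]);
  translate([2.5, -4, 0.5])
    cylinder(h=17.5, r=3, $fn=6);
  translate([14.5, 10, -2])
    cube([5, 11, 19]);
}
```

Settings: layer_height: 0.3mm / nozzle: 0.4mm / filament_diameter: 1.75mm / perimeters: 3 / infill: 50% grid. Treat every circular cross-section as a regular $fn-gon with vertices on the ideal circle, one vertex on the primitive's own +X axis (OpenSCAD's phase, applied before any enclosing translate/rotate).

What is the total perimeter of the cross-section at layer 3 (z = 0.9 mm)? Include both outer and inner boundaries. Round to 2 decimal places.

22.00 mm

At z = 0.9 mm: the cube is present — its section is the full 6×5 rectangle (perimeter 22.00 mm); the cube at (9.5, 10.5) (footprint 24×18) is included at this height (perimeter 84.00 mm); the r=3 cylinder at (2.5, -4) contributes a regular 6-gon of circumradius 3 (perimeter = 2·6·3.000·sin(180°/6) = 18.00 mm); the 5×11 cube at (14.5, 10) contributes its full rectangle (perimeter 32.00 mm); Taking the first minus the rest: starting from the 6×5 cube, the 24×18 cube at (9.5, 10.5) misses the remaining region (no effect); the r=3 cylinder at (2.5, -4) misses the remaining region (no effect); the 5×11 cube at (14.5, 10) misses the remaining region (no effect) — boundary = 22.00 mm. Overall, the cross-section is a single solid region. Total boundary length (outer) = 22.00 mm.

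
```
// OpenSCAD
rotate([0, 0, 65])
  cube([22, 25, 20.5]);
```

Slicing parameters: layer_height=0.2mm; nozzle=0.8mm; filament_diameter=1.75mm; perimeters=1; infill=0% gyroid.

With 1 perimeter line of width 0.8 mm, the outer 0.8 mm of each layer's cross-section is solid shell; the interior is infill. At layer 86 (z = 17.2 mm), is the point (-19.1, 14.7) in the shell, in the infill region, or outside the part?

At z = 17.2 mm: the 22×25 cube contributes its full rectangle; (rotated 65° about Z; rotation is an isometry so areas/perimeters/island counts are preserved). Overall, the cross-section is a single solid region. Undo the 65° rotation: the query point maps to (5.251, 23.523) in the un-rotated model frame. The nearest boundary edge runs (22.00, 25.00)→(0.00, 25.00); distance from the point to it = 1.48 mm. The point is inside the cross-section and 1.48 mm from the nearest boundary — more than the 0.8 mm shell width (1 × 0.8), so it's in the infill interior.

infill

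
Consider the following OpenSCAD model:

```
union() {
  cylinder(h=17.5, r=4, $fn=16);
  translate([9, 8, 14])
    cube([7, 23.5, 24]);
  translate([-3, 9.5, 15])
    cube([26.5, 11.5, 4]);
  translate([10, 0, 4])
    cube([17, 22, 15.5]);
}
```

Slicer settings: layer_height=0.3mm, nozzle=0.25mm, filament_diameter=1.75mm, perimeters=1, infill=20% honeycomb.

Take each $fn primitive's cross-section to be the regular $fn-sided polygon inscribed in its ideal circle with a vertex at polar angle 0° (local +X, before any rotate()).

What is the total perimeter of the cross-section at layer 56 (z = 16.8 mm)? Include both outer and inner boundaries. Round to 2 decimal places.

147.97 mm

At z = 16.8 mm: the r=4 cylinder gives a regular 16-gon of circumradius 4 (constant along its height) (perimeter = 2·16·4.000·sin(180°/16) = 24.97 mm); the 7×23.5 cube at (9, 8) contributes its full rectangle (perimeter 61.00 mm); the cube at (-3, 9.5) is present — its section is the full 26.5×11.5 rectangle (perimeter 76.00 mm); the cube at (10, 0) is present — its section is the full 17×22 rectangle (perimeter 78.00 mm); Merging all regions: the regions partially overlap (shared area 250.75 mm²), so the edge portions inside another operand are dropped and the merged outline is re-measured after clipping — boundary = 147.97 mm. Overall, the cross-section has 2 separate islands. Total boundary length (outer) = 147.97 mm.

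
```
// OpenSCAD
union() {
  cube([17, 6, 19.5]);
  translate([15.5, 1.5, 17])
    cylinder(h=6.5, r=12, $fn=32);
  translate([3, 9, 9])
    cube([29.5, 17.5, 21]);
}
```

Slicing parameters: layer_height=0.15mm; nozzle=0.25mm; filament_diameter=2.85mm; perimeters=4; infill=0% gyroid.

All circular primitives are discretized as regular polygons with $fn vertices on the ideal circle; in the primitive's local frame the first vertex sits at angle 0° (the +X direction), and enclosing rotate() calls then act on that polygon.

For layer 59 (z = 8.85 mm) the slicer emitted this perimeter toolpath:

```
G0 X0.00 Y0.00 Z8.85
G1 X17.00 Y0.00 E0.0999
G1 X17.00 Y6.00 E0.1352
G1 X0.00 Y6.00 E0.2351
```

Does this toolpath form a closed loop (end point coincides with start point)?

Start point (G0): (0.00, 0.00). End point (last G1): the path does not return to the start — open.

no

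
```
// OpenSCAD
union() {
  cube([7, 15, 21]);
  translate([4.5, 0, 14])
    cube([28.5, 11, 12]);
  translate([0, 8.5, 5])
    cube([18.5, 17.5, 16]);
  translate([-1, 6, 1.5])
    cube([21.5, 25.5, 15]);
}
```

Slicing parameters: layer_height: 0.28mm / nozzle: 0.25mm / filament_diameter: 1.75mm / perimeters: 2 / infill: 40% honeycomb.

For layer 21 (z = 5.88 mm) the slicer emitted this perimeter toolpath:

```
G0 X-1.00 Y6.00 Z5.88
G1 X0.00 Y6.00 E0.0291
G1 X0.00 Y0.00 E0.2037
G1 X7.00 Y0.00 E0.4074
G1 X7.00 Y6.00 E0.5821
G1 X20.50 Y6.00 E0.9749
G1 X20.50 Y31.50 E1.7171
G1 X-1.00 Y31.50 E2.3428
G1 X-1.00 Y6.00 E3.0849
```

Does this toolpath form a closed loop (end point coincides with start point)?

Start point (G0): (-1.00, 6.00). End point (last G1): the path returns to the start — closed.

yes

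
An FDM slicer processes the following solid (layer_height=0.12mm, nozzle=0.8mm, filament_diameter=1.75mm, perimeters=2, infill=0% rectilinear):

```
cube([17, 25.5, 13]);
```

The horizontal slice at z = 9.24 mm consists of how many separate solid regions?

1

At z = 9.24 mm: the cube is present — its section is the full 17×25.5 rectangle. The result has 1 disconnected region.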